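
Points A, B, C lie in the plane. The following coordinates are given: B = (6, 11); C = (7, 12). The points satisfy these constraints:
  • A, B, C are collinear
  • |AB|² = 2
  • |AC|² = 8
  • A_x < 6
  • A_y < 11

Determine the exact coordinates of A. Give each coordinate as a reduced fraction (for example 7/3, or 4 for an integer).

A = (5, 10)

1. A_x = 5  [[A, B, C are collinear ⇒ -1x+1y-5=0] ∩ [|A−(6, 11)|²=2]]
2. A_y = 10  [[A, B, C are collinear ⇒ -1x+1y-5=0] ∩ [|A−(6, 11)|²=2]]
   so A = (5, 10)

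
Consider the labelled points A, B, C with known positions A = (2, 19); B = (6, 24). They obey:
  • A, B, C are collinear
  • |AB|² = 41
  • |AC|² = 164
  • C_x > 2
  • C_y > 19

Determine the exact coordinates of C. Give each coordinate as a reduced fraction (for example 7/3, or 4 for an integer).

C = (10, 29)

1. C_x = 10  [[A, B, C are collinear ⇒ -5x+4y-66=0] ∩ [|C−(2, 19)|²=164]]
2. C_y = 29  [[A, B, C are collinear ⇒ -5x+4y-66=0] ∩ [|C−(2, 19)|²=164]]
   so C = (10, 29)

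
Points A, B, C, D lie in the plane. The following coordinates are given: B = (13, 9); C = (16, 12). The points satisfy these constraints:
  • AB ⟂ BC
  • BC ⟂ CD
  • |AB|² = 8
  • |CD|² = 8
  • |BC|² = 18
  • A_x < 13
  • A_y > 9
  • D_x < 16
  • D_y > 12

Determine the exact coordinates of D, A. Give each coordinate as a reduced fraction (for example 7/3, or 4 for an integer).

D = (14, 14)
A = (11, 11)

1. D_x = 14  [[BC ⟂ CD ⇒ 3x+3y-84=0] ∩ [|D−(16, 12)|²=8]]
2. D_y = 14  [[BC ⟂ CD ⇒ 3x+3y-84=0] ∩ [|D−(16, 12)|²=8]]
   so D = (14, 14)
3. A_x = 11  [[AB ⟂ BC ⇒ -3x-3y+66=0] ∩ [|A−(13, 9)|²=8]]
4. A_y = 11  [[AB ⟂ BC ⇒ -3x-3y+66=0] ∩ [|A−(13, 9)|²=8]]
   so A = (11, 11)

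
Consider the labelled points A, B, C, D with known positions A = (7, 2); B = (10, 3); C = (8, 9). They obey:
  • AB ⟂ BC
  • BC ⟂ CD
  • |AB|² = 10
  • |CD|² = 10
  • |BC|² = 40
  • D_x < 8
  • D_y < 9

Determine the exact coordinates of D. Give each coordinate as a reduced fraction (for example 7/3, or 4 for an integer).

1. D_x = 5  [[BC ⟂ CD ⇒ -2x+6y-38=0] ∩ [|D−(8, 9)|²=10]]
2. D_y = 8  [[BC ⟂ CD ⇒ -2x+6y-38=0] ∩ [|D−(8, 9)|²=10]]
   so D = (5, 8)

D = (5, 8)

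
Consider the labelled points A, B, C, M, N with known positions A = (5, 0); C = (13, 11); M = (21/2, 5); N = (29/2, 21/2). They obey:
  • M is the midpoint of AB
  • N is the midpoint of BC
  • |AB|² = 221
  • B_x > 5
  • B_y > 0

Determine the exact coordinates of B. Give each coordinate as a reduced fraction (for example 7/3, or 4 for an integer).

B = (16, 10)

1. B_x = 16  [B = 2·M−A = 2·(21/2, 5)−(5, 0)]
2. B_y = 10  [B = 2·M−A = 2·(21/2, 5)−(5, 0)]
   so B = (16, 10)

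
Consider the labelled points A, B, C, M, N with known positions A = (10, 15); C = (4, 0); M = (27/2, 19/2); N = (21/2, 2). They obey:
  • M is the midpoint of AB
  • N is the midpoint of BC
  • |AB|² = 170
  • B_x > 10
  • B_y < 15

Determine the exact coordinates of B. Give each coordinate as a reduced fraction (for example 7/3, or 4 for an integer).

B = (17, 4)

1. B_x = 17  [B = 2·M−A = 2·(27/2, 19/2)−(10, 15)]
2. B_y = 4  [B = 2·M−A = 2·(27/2, 19/2)−(10, 15)]
   so B = (17, 4)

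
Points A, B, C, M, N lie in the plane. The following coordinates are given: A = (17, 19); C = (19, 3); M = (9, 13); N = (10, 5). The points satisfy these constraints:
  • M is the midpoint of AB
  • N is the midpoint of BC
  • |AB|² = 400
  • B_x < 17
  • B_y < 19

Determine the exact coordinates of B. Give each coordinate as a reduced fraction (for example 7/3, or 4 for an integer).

B = (1, 7)

1. B_x = 1  [B = 2·M−A = 2·(9, 13)−(17, 19)]
2. B_y = 7  [B = 2·M−A = 2·(9, 13)−(17, 19)]
   so B = (1, 7)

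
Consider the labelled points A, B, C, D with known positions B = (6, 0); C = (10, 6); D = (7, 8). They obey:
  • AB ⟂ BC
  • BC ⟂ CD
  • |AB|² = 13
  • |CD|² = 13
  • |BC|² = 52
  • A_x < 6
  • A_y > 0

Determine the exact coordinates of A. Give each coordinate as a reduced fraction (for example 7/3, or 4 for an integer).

1. A_x = 3  [[AB ⟂ BC ⇒ -4x-6y+24=0] ∩ [|A−(6, 0)|²=13]]
2. A_y = 2  [[AB ⟂ BC ⇒ -4x-6y+24=0] ∩ [|A−(6, 0)|²=13]]
   so A = (3, 2)

A = (3, 2)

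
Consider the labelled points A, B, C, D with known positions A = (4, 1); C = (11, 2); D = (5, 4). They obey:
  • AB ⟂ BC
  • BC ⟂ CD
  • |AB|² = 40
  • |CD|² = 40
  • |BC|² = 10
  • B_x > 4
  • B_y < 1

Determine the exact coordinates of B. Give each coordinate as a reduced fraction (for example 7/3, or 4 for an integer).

1. B_x = 10  [[BC ⟂ CD ⇒ 6x-2y-62=0] ∩ [|B−(4, 1)|²=40]]
2. B_y = -1  [[BC ⟂ CD ⇒ 6x-2y-62=0] ∩ [|B−(4, 1)|²=40]]
   so B = (10, -1)

B = (10, -1)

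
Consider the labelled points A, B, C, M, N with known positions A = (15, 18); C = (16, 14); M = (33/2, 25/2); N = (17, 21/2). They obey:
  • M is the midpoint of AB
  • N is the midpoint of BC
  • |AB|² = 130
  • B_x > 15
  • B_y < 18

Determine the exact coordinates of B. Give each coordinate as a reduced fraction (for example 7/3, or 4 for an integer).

1. B_x = 18  [B = 2·M−A = 2·(33/2, 25/2)−(15, 18)]
2. B_y = 7  [B = 2·M−A = 2·(33/2, 25/2)−(15, 18)]
   so B = (18, 7)

B = (18, 7)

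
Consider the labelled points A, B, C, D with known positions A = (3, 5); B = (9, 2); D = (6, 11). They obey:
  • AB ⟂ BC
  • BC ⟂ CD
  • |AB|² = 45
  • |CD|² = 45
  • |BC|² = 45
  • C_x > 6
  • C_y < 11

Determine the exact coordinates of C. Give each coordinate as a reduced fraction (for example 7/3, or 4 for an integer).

1. C_x = 12  [[AB ⟂ BC ⇒ 6x-3y-48=0] ∩ [|C−(6, 11)|²=45]]
2. C_y = 8  [[AB ⟂ BC ⇒ 6x-3y-48=0] ∩ [|C−(6, 11)|²=45]]
   so C = (12, 8)

C = (12, 8)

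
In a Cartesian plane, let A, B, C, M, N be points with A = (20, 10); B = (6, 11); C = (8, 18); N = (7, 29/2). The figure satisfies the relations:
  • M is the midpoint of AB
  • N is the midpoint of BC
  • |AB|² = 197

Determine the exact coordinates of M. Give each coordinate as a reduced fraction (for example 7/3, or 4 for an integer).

M = (13, 21/2)

1. M_x = 13  [2·M = A+B = (20, 10)+(6, 11)]
2. M_y = 21/2  [2·M = A+B = (20, 10)+(6, 11)]
   so M = (13, 21/2)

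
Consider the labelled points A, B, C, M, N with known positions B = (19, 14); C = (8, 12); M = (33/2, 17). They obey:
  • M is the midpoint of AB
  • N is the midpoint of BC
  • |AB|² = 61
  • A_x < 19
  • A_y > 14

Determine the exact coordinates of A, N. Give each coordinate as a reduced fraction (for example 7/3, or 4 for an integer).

1. A_x = 14  [A = 2·M−B = 2·(33/2, 17)−(19, 14)]
2. A_y = 20  [A = 2·M−B = 2·(33/2, 17)−(19, 14)]
   so A = (14, 20)
3. N_x = 27/2  [2·N = B+C = (19, 14)+(8, 12)]
4. N_y = 13  [2·N = B+C = (19, 14)+(8, 12)]
   so N = (27/2, 13)

A = (14, 20)
N = (27/2, 13)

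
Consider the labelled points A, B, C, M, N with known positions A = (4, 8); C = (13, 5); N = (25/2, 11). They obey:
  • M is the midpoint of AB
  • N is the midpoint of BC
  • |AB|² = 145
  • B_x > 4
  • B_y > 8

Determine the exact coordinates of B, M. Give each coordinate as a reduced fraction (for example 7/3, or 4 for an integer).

B = (12, 17)
M = (8, 25/2)

1. B_x = 12  [B = 2·N−C = 2·(25/2, 11)−(13, 5)]
2. B_y = 17  [B = 2·N−C = 2·(25/2, 11)−(13, 5)]
   so B = (12, 17)
3. M_x = 8  [2·M = A+B = (4, 8)+(12, 17)]
4. M_y = 25/2  [2·M = A+B = (4, 8)+(12, 17)]
   so M = (8, 25/2)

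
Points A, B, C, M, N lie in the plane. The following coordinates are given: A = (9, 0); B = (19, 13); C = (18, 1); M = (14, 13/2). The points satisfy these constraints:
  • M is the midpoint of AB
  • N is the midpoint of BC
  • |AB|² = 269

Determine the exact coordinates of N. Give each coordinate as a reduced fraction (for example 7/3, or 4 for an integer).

N = (37/2, 7)

1. N_x = 37/2  [2·N = B+C = (19, 13)+(18, 1)]
2. N_y = 7  [2·N = B+C = (19, 13)+(18, 1)]
   so N = (37/2, 7)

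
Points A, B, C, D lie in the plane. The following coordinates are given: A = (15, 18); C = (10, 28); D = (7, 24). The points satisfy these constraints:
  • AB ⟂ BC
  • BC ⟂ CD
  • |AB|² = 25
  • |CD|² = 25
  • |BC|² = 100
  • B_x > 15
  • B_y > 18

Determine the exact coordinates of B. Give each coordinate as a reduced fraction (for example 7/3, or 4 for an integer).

B = (18, 22)

1. B_x = 18  [[BC ⟂ CD ⇒ 3x+4y-142=0] ∩ [|B−(15, 18)|²=25]]
2. B_y = 22  [[BC ⟂ CD ⇒ 3x+4y-142=0] ∩ [|B−(15, 18)|²=25]]
   so B = (18, 22)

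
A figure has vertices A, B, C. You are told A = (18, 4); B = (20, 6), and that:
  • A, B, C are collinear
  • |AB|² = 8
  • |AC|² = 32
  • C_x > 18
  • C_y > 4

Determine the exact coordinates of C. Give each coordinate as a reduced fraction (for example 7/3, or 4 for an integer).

C = (22, 8)

1. C_x = 22  [[A, B, C are collinear ⇒ -2x+2y+28=0] ∩ [|C−(18, 4)|²=32]]
2. C_y = 8  [[A, B, C are collinear ⇒ -2x+2y+28=0] ∩ [|C−(18, 4)|²=32]]
   so C = (22, 8)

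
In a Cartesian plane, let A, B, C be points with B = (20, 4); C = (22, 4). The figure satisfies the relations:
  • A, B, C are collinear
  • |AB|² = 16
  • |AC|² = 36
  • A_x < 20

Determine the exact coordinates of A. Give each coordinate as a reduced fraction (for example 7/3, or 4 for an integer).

1. A_x = 16  [[A, B, C are collinear ⇒ 2y-8=0] ∩ [|A−(20, 4)|²=16]]
2. A_y = 4  [[A, B, C are collinear ⇒ 2y-8=0] ∩ [|A−(20, 4)|²=16]]
   so A = (16, 4)

A = (16, 4)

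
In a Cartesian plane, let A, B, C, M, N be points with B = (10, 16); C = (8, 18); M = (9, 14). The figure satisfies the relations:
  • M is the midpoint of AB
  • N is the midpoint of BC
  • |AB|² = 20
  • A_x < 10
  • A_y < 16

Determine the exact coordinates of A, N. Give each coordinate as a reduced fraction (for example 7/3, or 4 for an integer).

1. A_x = 8  [A = 2·M−B = 2·(9, 14)−(10, 16)]
2. A_y = 12  [A = 2·M−B = 2·(9, 14)−(10, 16)]
   so A = (8, 12)
3. N_x = 9  [2·N = B+C = (10, 16)+(8, 18)]
4. N_y = 17  [2·N = B+C = (10, 16)+(8, 18)]
   so N = (9, 17)

A = (8, 12)
N = (9, 17)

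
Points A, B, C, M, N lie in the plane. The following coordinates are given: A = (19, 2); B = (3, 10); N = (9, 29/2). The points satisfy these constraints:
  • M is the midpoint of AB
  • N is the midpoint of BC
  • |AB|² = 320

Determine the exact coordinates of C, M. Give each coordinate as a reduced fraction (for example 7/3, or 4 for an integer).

1. M_x = 11  [2·M = A+B = (19, 2)+(3, 10)]
2. M_y = 6  [2·M = A+B = (19, 2)+(3, 10)]
   so M = (11, 6)
3. C_x = 15  [C = 2·N−B = 2·(9, 29/2)−(3, 10)]
4. C_y = 19  [C = 2·N−B = 2·(9, 29/2)−(3, 10)]
   so C = (15, 19)

C = (15, 19)
M = (11, 6)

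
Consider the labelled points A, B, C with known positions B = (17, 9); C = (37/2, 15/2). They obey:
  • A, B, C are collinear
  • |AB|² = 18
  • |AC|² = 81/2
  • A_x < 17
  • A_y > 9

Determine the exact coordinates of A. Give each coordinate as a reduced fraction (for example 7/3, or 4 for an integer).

A = (14, 12)

1. A_x = 14  [[A, B, C are collinear ⇒ 3/2x+3/2y-39=0] ∩ [|A−(17, 9)|²=18]]
2. A_y = 12  [[A, B, C are collinear ⇒ 3/2x+3/2y-39=0] ∩ [|A−(17, 9)|²=18]]
   so A = (14, 12)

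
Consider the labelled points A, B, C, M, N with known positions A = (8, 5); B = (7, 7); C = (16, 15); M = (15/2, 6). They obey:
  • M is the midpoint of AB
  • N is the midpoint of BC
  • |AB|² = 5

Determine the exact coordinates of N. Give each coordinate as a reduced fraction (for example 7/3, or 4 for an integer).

N = (23/2, 11)

1. N_x = 23/2  [2·N = B+C = (7, 7)+(16, 15)]
2. N_y = 11  [2·N = B+C = (7, 7)+(16, 15)]
   so N = (23/2, 11)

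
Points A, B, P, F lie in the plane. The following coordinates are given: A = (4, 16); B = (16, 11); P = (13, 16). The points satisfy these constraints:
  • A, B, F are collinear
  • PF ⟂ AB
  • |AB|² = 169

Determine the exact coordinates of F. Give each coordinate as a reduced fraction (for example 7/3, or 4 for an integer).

F = (1972/169, 2164/169)

1. F_x = 1972/169  [[A, B, F are collinear ⇒ 5x+12y-212=0] ∩ [PF ⟂ AB ⇒ 12x-5y-76=0]]
2. F_y = 2164/169  [[A, B, F are collinear ⇒ 5x+12y-212=0] ∩ [PF ⟂ AB ⇒ 12x-5y-76=0]]
   so F = (1972/169, 2164/169)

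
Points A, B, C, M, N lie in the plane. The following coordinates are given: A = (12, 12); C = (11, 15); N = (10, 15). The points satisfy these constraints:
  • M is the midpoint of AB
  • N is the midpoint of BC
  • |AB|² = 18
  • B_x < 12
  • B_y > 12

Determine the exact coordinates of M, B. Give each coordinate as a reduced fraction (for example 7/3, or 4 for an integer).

1. B_x = 9  [B = 2·N−C = 2·(10, 15)−(11, 15)]
2. B_y = 15  [B = 2·N−C = 2·(10, 15)−(11, 15)]
   so B = (9, 15)
3. M_x = 21/2  [2·M = A+B = (12, 12)+(9, 15)]
4. M_y = 27/2  [2·M = A+B = (12, 12)+(9, 15)]
   so M = (21/2, 27/2)

M = (21/2, 27/2)
B = (9, 15)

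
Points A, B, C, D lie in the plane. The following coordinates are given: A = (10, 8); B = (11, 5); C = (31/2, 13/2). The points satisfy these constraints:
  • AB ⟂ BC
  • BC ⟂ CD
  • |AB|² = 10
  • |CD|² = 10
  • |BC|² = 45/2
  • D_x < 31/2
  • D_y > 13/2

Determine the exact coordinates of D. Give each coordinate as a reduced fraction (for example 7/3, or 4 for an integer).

D = (29/2, 19/2)

1. D_x = 29/2  [[BC ⟂ CD ⇒ 9/2x+3/2y-159/2=0] ∩ [|D−(31/2, 13/2)|²=10]]
2. D_y = 19/2  [[BC ⟂ CD ⇒ 9/2x+3/2y-159/2=0] ∩ [|D−(31/2, 13/2)|²=10]]
   so D = (29/2, 19/2)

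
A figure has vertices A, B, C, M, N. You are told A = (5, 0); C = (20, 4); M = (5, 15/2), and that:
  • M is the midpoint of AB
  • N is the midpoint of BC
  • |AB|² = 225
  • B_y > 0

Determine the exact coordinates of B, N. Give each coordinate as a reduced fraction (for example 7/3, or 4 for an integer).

B = (5, 15)
N = (25/2, 19/2)

1. B_x = 5  [B = 2·M−A = 2·(5, 15/2)−(5, 0)]
2. B_y = 15  [B = 2·M−A = 2·(5, 15/2)−(5, 0)]
   so B = (5, 15)
3. N_x = 25/2  [2·N = B+C = (5, 15)+(20, 4)]
4. N_y = 19/2  [2·N = B+C = (5, 15)+(20, 4)]
   so N = (25/2, 19/2)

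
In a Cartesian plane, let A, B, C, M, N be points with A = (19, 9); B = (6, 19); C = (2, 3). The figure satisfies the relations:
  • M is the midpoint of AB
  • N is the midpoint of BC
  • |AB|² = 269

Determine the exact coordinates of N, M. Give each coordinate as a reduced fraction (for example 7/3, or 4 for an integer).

N = (4, 11)
M = (25/2, 14)

1. M_x = 25/2  [2·M = A+B = (19, 9)+(6, 19)]
2. M_y = 14  [2·M = A+B = (19, 9)+(6, 19)]
   so M = (25/2, 14)
3. N_x = 4  [2·N = B+C = (6, 19)+(2, 3)]
4. N_y = 11  [2·N = B+C = (6, 19)+(2, 3)]
   so N = (4, 11)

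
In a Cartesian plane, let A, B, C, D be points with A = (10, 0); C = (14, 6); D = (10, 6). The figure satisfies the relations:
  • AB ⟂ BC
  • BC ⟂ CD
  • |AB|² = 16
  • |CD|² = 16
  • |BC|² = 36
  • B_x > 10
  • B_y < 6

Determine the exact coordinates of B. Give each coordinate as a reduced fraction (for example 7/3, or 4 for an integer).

1. B_x = 14  [[BC ⟂ CD ⇒ 4x-56=0] ∩ [|B−(10, 0)|²=16]]
2. B_y = 0  [[BC ⟂ CD ⇒ 4x-56=0] ∩ [|B−(10, 0)|²=16]]
   so B = (14, 0)

B = (14, 0)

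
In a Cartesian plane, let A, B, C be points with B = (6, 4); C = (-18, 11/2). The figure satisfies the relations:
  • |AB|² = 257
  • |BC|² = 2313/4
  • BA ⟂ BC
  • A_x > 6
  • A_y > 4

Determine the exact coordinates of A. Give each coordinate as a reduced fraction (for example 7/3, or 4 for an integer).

1. A_x = 7  [[BA ⟂ BC ⇒ -24x+3/2y+138=0] ∩ [|A−(6, 4)|²=257]]
2. A_y = 20  [[BA ⟂ BC ⇒ -24x+3/2y+138=0] ∩ [|A−(6, 4)|²=257]]
   so A = (7, 20)

A = (7, 20)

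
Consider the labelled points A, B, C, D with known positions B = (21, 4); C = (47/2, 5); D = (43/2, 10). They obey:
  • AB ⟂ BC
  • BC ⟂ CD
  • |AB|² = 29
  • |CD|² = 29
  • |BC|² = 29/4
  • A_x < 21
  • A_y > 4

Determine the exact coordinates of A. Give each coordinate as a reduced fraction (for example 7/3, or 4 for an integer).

A = (19, 9)

1. A_x = 19  [[AB ⟂ BC ⇒ -5/2x-1y+113/2=0] ∩ [|A−(21, 4)|²=29]]
2. A_y = 9  [[AB ⟂ BC ⇒ -5/2x-1y+113/2=0] ∩ [|A−(21, 4)|²=29]]
   so A = (19, 9)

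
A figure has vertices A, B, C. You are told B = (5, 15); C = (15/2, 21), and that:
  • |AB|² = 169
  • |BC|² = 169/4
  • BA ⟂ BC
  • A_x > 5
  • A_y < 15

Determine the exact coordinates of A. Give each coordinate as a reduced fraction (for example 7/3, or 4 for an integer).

A = (17, 10)

1. A_x = 17  [[BA ⟂ BC ⇒ 5/2x+6y-205/2=0] ∩ [|A−(5, 15)|²=169]]
2. A_y = 10  [[BA ⟂ BC ⇒ 5/2x+6y-205/2=0] ∩ [|A−(5, 15)|²=169]]
   so A = (17, 10)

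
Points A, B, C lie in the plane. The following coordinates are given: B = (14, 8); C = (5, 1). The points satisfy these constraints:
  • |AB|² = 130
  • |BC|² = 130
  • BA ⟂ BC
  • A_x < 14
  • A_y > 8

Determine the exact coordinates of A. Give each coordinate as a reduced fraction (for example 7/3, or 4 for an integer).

A = (7, 17)

1. A_x = 7  [[BA ⟂ BC ⇒ -9x-7y+182=0] ∩ [|A−(14, 8)|²=130]]
2. A_y = 17  [[BA ⟂ BC ⇒ -9x-7y+182=0] ∩ [|A−(14, 8)|²=130]]
   so A = (7, 17)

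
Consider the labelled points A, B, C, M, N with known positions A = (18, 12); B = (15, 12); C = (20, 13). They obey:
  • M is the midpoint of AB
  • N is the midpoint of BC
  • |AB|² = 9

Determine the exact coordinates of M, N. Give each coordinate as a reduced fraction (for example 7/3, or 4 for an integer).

1. M_x = 33/2  [2·M = A+B = (18, 12)+(15, 12)]
2. M_y = 12  [2·M = A+B = (18, 12)+(15, 12)]
   so M = (33/2, 12)
3. N_x = 35/2  [2·N = B+C = (15, 12)+(20, 13)]
4. N_y = 25/2  [2·N = B+C = (15, 12)+(20, 13)]
   so N = (35/2, 25/2)

M = (33/2, 12)
N = (35/2, 25/2)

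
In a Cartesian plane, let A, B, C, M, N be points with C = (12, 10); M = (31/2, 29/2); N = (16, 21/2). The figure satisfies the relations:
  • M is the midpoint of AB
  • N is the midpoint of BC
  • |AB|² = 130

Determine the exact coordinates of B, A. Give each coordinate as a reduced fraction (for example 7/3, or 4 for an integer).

B = (20, 11)
A = (11, 18)

1. B_x = 20  [B = 2·N−C = 2·(16, 21/2)−(12, 10)]
2. B_y = 11  [B = 2·N−C = 2·(16, 21/2)−(12, 10)]
   so B = (20, 11)
3. A_x = 11  [A = 2·M−B = 2·(31/2, 29/2)−(20, 11)]
4. A_y = 18  [A = 2·M−B = 2·(31/2, 29/2)−(20, 11)]
   so A = (11, 18)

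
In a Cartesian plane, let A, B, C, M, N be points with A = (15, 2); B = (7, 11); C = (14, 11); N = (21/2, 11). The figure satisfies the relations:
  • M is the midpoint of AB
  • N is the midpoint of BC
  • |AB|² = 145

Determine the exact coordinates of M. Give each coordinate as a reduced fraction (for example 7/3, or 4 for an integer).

1. M_x = 11  [2·M = A+B = (15, 2)+(7, 11)]
2. M_y = 13/2  [2·M = A+B = (15, 2)+(7, 11)]
   so M = (11, 13/2)

M = (11, 13/2)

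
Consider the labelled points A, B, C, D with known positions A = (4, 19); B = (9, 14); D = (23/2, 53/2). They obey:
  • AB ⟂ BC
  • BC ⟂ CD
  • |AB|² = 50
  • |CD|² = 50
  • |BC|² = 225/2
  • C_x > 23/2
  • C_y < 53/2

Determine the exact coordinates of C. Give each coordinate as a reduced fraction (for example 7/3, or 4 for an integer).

1. C_x = 33/2  [[AB ⟂ BC ⇒ 5x-5y+25=0] ∩ [|C−(23/2, 53/2)|²=50]]
2. C_y = 43/2  [[AB ⟂ BC ⇒ 5x-5y+25=0] ∩ [|C−(23/2, 53/2)|²=50]]
   so C = (33/2, 43/2)

C = (33/2, 43/2)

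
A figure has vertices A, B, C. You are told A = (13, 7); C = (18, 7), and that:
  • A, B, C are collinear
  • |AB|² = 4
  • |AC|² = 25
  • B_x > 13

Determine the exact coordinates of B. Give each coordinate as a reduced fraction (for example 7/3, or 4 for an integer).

B = (15, 7)

1. B_x = 15  [[A, B, C are collinear ⇒ -5y+35=0] ∩ [|B−(13, 7)|²=4]]
2. B_y = 7  [[A, B, C are collinear ⇒ -5y+35=0] ∩ [|B−(13, 7)|²=4]]
   so B = (15, 7)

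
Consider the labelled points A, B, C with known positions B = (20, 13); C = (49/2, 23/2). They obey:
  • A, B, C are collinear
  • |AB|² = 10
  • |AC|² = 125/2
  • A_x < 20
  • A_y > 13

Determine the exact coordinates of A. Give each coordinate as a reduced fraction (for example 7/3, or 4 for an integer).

1. A_x = 17  [[A, B, C are collinear ⇒ 3/2x+9/2y-177/2=0] ∩ [|A−(20, 13)|²=10]]
2. A_y = 14  [[A, B, C are collinear ⇒ 3/2x+9/2y-177/2=0] ∩ [|A−(20, 13)|²=10]]
   so A = (17, 14)

A = (17, 14)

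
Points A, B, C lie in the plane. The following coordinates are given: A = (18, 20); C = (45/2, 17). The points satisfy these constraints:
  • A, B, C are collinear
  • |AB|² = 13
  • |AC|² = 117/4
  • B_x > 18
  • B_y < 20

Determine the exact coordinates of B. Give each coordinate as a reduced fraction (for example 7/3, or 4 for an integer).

1. B_x = 21  [[A, B, C are collinear ⇒ -3x-9/2y+144=0] ∩ [|B−(18, 20)|²=13]]
2. B_y = 18  [[A, B, C are collinear ⇒ -3x-9/2y+144=0] ∩ [|B−(18, 20)|²=13]]
   so B = (21, 18)

B = (21, 18)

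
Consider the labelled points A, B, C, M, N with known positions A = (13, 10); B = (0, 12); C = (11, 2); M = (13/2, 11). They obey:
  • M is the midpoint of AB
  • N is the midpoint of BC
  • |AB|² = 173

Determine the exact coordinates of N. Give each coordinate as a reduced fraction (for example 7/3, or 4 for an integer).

N = (11/2, 7)

1. N_x = 11/2  [2·N = B+C = (0, 12)+(11, 2)]
2. N_y = 7  [2·N = B+C = (0, 12)+(11, 2)]
   so N = (11/2, 7)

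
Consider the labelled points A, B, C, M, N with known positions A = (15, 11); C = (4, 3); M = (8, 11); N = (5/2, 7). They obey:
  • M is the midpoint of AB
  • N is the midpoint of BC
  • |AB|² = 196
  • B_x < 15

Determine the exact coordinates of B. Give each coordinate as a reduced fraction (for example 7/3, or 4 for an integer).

B = (1, 11)

1. B_x = 1  [B = 2·M−A = 2·(8, 11)−(15, 11)]
2. B_y = 11  [B = 2·M−A = 2·(8, 11)−(15, 11)]
   so B = (1, 11)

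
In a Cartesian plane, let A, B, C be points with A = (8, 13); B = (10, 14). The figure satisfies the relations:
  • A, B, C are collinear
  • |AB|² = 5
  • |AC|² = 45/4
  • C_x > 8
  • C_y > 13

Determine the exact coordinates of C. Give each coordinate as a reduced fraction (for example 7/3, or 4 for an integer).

C = (11, 29/2)

1. C_x = 11  [[A, B, C are collinear ⇒ -1x+2y-18=0] ∩ [|C−(8, 13)|²=45/4]]
2. C_y = 29/2  [[A, B, C are collinear ⇒ -1x+2y-18=0] ∩ [|C−(8, 13)|²=45/4]]
   so C = (11, 29/2)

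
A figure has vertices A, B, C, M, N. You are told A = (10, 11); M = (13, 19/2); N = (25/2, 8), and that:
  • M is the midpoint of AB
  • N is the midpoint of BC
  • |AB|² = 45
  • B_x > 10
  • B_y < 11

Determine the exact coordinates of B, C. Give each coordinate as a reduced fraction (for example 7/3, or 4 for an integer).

1. B_x = 16  [B = 2·M−A = 2·(13, 19/2)−(10, 11)]
2. B_y = 8  [B = 2·M−A = 2·(13, 19/2)−(10, 11)]
   so B = (16, 8)
3. C_x = 9  [C = 2·N−B = 2·(25/2, 8)−(16, 8)]
4. C_y = 8  [C = 2·N−B = 2·(25/2, 8)−(16, 8)]
   so C = (9, 8)

B = (16, 8)
C = (9, 8)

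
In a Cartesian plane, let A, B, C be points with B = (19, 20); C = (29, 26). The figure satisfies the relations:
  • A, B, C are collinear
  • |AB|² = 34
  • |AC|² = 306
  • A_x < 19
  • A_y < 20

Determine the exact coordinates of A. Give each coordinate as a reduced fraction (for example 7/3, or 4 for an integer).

1. A_x = 14  [[A, B, C are collinear ⇒ -6x+10y-86=0] ∩ [|A−(19, 20)|²=34]]
2. A_y = 17  [[A, B, C are collinear ⇒ -6x+10y-86=0] ∩ [|A−(19, 20)|²=34]]
   so A = (14, 17)

A = (14, 17)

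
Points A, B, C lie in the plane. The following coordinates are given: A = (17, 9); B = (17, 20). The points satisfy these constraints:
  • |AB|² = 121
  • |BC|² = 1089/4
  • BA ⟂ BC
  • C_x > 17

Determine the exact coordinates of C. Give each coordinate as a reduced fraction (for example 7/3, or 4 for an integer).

C = (67/2, 20)

1. C_x = 67/2  [[BA ⟂ BC ⇒ -11y+220=0] ∩ [|C−(17, 20)|²=1089/4]]
2. C_y = 20  [[BA ⟂ BC ⇒ -11y+220=0] ∩ [|C−(17, 20)|²=1089/4]]
   so C = (67/2, 20)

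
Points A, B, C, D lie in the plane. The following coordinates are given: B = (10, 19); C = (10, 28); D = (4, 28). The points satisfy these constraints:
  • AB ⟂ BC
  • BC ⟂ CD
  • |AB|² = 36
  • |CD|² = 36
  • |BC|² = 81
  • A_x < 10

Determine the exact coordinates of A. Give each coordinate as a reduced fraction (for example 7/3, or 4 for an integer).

A = (4, 19)

1. A_x = 4  [[AB ⟂ BC ⇒ -9y+171=0] ∩ [|A−(10, 19)|²=36]]
2. A_y = 19  [[AB ⟂ BC ⇒ -9y+171=0] ∩ [|A−(10, 19)|²=36]]
   so A = (4, 19)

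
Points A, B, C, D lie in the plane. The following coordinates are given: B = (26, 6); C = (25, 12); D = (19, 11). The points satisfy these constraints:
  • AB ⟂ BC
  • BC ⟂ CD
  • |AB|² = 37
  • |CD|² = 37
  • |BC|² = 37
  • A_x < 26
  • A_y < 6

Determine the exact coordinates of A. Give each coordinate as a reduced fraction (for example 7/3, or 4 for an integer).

A = (20, 5)

1. A_x = 20  [[AB ⟂ BC ⇒ 1x-6y+10=0] ∩ [|A−(26, 6)|²=37]]
2. A_y = 5  [[AB ⟂ BC ⇒ 1x-6y+10=0] ∩ [|A−(26, 6)|²=37]]
   so A = (20, 5)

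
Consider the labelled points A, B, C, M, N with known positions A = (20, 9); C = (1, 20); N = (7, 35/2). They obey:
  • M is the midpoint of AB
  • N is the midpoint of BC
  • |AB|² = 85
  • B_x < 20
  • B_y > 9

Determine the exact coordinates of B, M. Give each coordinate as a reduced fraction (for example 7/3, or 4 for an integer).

B = (13, 15)
M = (33/2, 12)

1. B_x = 13  [B = 2·N−C = 2·(7, 35/2)−(1, 20)]
2. B_y = 15  [B = 2·N−C = 2·(7, 35/2)−(1, 20)]
   so B = (13, 15)
3. M_x = 33/2  [2·M = A+B = (20, 9)+(13, 15)]
4. M_y = 12  [2·M = A+B = (20, 9)+(13, 15)]
   so M = (33/2, 12)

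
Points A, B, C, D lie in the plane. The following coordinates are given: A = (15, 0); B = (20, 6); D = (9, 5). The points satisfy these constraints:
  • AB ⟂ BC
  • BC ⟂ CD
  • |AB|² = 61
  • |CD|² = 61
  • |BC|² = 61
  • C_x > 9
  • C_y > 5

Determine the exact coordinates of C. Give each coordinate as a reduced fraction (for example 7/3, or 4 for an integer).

C = (14, 11)

1. C_x = 14  [[AB ⟂ BC ⇒ 5x+6y-136=0] ∩ [|C−(9, 5)|²=61]]
2. C_y = 11  [[AB ⟂ BC ⇒ 5x+6y-136=0] ∩ [|C−(9, 5)|²=61]]
   so C = (14, 11)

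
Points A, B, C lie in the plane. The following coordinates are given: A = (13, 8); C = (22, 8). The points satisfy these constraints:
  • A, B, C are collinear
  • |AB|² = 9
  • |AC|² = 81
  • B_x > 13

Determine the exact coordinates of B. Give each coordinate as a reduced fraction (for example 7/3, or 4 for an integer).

B = (16, 8)

1. B_x = 16  [[A, B, C are collinear ⇒ -9y+72=0] ∩ [|B−(13, 8)|²=9]]
2. B_y = 8  [[A, B, C are collinear ⇒ -9y+72=0] ∩ [|B−(13, 8)|²=9]]
   so B = (16, 8)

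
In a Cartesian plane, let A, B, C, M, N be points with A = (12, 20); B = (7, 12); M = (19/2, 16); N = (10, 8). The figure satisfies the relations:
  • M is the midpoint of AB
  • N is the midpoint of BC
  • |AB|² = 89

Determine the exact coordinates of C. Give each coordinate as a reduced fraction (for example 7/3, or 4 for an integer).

C = (13, 4)

1. C_x = 13  [C = 2·N−B = 2·(10, 8)−(7, 12)]
2. C_y = 4  [C = 2·N−B = 2·(10, 8)−(7, 12)]
   so C = (13, 4)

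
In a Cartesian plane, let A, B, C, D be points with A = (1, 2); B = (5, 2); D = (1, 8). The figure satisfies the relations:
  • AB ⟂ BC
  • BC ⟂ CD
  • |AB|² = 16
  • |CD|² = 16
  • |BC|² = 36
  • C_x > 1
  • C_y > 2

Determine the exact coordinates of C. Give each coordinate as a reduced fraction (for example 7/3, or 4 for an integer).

C = (5, 8)

1. C_x = 5  [[AB ⟂ BC ⇒ 4x-20=0] ∩ [|C−(1, 8)|²=16]]
2. C_y = 8  [[AB ⟂ BC ⇒ 4x-20=0] ∩ [|C−(1, 8)|²=16]]
   so C = (5, 8)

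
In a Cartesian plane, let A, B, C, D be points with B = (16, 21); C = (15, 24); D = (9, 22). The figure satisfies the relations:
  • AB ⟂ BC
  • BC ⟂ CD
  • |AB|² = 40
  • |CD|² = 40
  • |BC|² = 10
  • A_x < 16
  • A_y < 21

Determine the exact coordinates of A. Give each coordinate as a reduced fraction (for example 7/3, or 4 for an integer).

1. A_x = 10  [[AB ⟂ BC ⇒ 1x-3y+47=0] ∩ [|A−(16, 21)|²=40]]
2. A_y = 19  [[AB ⟂ BC ⇒ 1x-3y+47=0] ∩ [|A−(16, 21)|²=40]]
   so A = (10, 19)

A = (10, 19)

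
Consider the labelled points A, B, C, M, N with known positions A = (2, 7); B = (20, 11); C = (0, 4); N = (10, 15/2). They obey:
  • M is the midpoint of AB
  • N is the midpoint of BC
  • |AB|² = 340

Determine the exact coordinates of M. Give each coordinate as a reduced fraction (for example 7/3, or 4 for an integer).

M = (11, 9)

1. M_x = 11  [2·M = A+B = (2, 7)+(20, 11)]
2. M_y = 9  [2·M = A+B = (2, 7)+(20, 11)]
   so M = (11, 9)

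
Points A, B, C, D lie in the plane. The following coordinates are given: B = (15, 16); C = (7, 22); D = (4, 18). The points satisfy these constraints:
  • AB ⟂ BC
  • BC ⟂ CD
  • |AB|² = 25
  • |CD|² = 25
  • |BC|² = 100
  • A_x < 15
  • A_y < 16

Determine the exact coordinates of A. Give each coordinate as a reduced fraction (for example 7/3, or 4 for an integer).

A = (12, 12)

1. A_x = 12  [[AB ⟂ BC ⇒ 8x-6y-24=0] ∩ [|A−(15, 16)|²=25]]
2. A_y = 12  [[AB ⟂ BC ⇒ 8x-6y-24=0] ∩ [|A−(15, 16)|²=25]]
   so A = (12, 12)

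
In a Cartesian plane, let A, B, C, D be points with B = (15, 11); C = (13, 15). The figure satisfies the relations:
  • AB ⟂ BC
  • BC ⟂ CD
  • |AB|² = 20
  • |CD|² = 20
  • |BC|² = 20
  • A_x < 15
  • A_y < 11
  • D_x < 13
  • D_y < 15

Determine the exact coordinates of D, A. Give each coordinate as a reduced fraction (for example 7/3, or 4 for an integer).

D = (9, 13)
A = (11, 9)

1. D_x = 9  [[BC ⟂ CD ⇒ -2x+4y-34=0] ∩ [|D−(13, 15)|²=20]]
2. D_y = 13  [[BC ⟂ CD ⇒ -2x+4y-34=0] ∩ [|D−(13, 15)|²=20]]
   so D = (9, 13)
3. A_x = 11  [[AB ⟂ BC ⇒ 2x-4y+14=0] ∩ [|A−(15, 11)|²=20]]
4. A_y = 9  [[AB ⟂ BC ⇒ 2x-4y+14=0] ∩ [|A−(15, 11)|²=20]]
   so A = (11, 9)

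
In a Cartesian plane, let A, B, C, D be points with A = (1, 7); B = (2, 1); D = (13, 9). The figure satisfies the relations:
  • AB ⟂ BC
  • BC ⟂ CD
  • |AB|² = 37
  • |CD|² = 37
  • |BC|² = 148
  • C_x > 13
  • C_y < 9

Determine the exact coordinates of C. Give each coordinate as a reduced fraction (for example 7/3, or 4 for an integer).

1. C_x = 14  [[AB ⟂ BC ⇒ 1x-6y+4=0] ∩ [|C−(13, 9)|²=37]]
2. C_y = 3  [[AB ⟂ BC ⇒ 1x-6y+4=0] ∩ [|C−(13, 9)|²=37]]
   so C = (14, 3)

C = (14, 3)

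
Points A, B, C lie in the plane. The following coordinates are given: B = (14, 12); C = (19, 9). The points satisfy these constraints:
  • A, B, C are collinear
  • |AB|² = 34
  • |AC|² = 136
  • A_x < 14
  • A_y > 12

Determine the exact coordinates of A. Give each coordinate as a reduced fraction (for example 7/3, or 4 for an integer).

A = (9, 15)

1. A_x = 9  [[A, B, C are collinear ⇒ 3x+5y-102=0] ∩ [|A−(14, 12)|²=34]]
2. A_y = 15  [[A, B, C are collinear ⇒ 3x+5y-102=0] ∩ [|A−(14, 12)|²=34]]
   so A = (9, 15)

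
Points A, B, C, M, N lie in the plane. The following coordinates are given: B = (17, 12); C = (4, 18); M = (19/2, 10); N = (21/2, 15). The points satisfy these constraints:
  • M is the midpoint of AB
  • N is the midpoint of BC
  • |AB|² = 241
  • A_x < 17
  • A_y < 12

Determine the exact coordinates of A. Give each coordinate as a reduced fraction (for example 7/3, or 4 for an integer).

A = (2, 8)

1. A_x = 2  [A = 2·M−B = 2·(19/2, 10)−(17, 12)]
2. A_y = 8  [A = 2·M−B = 2·(19/2, 10)−(17, 12)]
   so A = (2, 8)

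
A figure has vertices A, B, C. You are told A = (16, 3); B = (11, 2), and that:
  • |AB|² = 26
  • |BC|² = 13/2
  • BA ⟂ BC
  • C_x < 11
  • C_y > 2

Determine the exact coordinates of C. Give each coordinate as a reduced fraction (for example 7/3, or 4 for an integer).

C = (21/2, 9/2)

1. C_x = 21/2  [[BA ⟂ BC ⇒ 5x+1y-57=0] ∩ [|C−(11, 2)|²=13/2]]
2. C_y = 9/2  [[BA ⟂ BC ⇒ 5x+1y-57=0] ∩ [|C−(11, 2)|²=13/2]]
   so C = (21/2, 9/2)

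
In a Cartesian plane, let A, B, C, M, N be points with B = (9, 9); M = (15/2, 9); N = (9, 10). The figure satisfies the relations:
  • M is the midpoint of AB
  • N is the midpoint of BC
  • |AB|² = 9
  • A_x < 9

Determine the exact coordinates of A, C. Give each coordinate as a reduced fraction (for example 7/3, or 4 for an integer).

1. A_x = 6  [A = 2·M−B = 2·(15/2, 9)−(9, 9)]
2. A_y = 9  [A = 2·M−B = 2·(15/2, 9)−(9, 9)]
   so A = (6, 9)
3. C_x = 9  [C = 2·N−B = 2·(9, 10)−(9, 9)]
4. C_y = 11  [C = 2·N−B = 2·(9, 10)−(9, 9)]
   so C = (9, 11)

A = (6, 9)
C = (9, 11)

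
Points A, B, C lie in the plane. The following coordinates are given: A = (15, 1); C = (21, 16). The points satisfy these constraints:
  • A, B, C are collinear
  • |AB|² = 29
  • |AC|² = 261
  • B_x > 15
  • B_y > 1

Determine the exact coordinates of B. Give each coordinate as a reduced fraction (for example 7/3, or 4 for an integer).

1. B_x = 17  [[A, B, C are collinear ⇒ 15x-6y-219=0] ∩ [|B−(15, 1)|²=29]]
2. B_y = 6  [[A, B, C are collinear ⇒ 15x-6y-219=0] ∩ [|B−(15, 1)|²=29]]
   so B = (17, 6)

B = (17, 6)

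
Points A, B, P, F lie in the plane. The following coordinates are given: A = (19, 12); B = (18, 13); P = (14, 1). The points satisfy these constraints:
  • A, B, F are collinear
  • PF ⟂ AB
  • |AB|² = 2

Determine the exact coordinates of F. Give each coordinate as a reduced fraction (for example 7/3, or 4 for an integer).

1. F_x = 22  [[A, B, F are collinear ⇒ -1x-1y+31=0] ∩ [PF ⟂ AB ⇒ -1x+1y+13=0]]
2. F_y = 9  [[A, B, F are collinear ⇒ -1x-1y+31=0] ∩ [PF ⟂ AB ⇒ -1x+1y+13=0]]
   so F = (22, 9)

F = (22, 9)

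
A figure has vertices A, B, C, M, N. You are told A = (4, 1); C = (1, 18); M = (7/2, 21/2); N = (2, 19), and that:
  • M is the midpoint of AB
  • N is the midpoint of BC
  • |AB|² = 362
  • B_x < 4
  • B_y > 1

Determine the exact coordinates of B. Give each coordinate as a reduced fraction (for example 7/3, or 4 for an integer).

B = (3, 20)

1. B_x = 3  [B = 2·M−A = 2·(7/2, 21/2)−(4, 1)]
2. B_y = 20  [B = 2·M−A = 2·(7/2, 21/2)−(4, 1)]
   so B = (3, 20)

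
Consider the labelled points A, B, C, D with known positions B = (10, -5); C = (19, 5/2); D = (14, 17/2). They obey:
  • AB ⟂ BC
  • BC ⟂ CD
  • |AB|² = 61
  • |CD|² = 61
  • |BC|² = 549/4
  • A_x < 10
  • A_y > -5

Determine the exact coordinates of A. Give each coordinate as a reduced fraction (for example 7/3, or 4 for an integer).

1. A_x = 5  [[AB ⟂ BC ⇒ -9x-15/2y+105/2=0] ∩ [|A−(10, -5)|²=61]]
2. A_y = 1  [[AB ⟂ BC ⇒ -9x-15/2y+105/2=0] ∩ [|A−(10, -5)|²=61]]
   so A = (5, 1)

A = (5, 1)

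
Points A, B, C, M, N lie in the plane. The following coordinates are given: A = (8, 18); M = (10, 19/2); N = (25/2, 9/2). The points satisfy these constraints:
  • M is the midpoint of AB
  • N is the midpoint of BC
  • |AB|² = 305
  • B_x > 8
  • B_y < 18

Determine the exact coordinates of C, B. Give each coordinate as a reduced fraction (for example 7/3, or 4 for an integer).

1. B_x = 12  [B = 2·M−A = 2·(10, 19/2)−(8, 18)]
2. B_y = 1  [B = 2·M−A = 2·(10, 19/2)−(8, 18)]
   so B = (12, 1)
3. C_x = 13  [C = 2·N−B = 2·(25/2, 9/2)−(12, 1)]
4. C_y = 8  [C = 2·N−B = 2·(25/2, 9/2)−(12, 1)]
   so C = (13, 8)

C = (13, 8)
B = (12, 1)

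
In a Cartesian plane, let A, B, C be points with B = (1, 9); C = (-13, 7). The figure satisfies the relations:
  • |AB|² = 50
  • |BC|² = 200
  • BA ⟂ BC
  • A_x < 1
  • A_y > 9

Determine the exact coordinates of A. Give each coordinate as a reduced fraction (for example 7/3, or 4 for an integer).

1. A_x = 0  [[BA ⟂ BC ⇒ -14x-2y+32=0] ∩ [|A−(1, 9)|²=50]]
2. A_y = 16  [[BA ⟂ BC ⇒ -14x-2y+32=0] ∩ [|A−(1, 9)|²=50]]
   so A = (0, 16)

A = (0, 16)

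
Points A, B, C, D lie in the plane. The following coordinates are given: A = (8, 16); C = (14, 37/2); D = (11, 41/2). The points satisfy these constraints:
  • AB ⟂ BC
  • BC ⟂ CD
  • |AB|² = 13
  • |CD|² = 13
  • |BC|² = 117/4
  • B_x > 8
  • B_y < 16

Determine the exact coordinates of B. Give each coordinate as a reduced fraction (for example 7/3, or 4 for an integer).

1. B_x = 11  [[BC ⟂ CD ⇒ 3x-2y-5=0] ∩ [|B−(8, 16)|²=13]]
2. B_y = 14  [[BC ⟂ CD ⇒ 3x-2y-5=0] ∩ [|B−(8, 16)|²=13]]
   so B = (11, 14)

B = (11, 14)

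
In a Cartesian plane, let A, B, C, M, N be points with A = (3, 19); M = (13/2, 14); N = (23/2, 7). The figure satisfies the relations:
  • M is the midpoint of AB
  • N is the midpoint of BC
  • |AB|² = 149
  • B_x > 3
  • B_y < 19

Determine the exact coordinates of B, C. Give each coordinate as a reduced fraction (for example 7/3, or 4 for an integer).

B = (10, 9)
C = (13, 5)

1. B_x = 10  [B = 2·M−A = 2·(13/2, 14)−(3, 19)]
2. B_y = 9  [B = 2·M−A = 2·(13/2, 14)−(3, 19)]
   so B = (10, 9)
3. C_x = 13  [C = 2·N−B = 2·(23/2, 7)−(10, 9)]
4. C_y = 5  [C = 2·N−B = 2·(23/2, 7)−(10, 9)]
   so C = (13, 5)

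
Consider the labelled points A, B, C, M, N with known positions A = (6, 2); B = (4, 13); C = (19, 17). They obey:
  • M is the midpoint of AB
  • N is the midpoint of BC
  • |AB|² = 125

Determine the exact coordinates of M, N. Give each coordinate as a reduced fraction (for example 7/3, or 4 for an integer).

1. M_x = 5  [2·M = A+B = (6, 2)+(4, 13)]
2. M_y = 15/2  [2·M = A+B = (6, 2)+(4, 13)]
   so M = (5, 15/2)
3. N_x = 23/2  [2·N = B+C = (4, 13)+(19, 17)]
4. N_y = 15  [2·N = B+C = (4, 13)+(19, 17)]
   so N = (23/2, 15)

M = (5, 15/2)
N = (23/2, 15)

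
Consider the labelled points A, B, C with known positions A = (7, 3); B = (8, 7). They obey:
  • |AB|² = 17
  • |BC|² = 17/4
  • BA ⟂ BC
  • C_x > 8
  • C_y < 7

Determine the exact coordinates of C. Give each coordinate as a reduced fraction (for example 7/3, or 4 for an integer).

C = (10, 13/2)

1. C_x = 10  [[BA ⟂ BC ⇒ -1x-4y+36=0] ∩ [|C−(8, 7)|²=17/4]]
2. C_y = 13/2  [[BA ⟂ BC ⇒ -1x-4y+36=0] ∩ [|C−(8, 7)|²=17/4]]
   so C = (10, 13/2)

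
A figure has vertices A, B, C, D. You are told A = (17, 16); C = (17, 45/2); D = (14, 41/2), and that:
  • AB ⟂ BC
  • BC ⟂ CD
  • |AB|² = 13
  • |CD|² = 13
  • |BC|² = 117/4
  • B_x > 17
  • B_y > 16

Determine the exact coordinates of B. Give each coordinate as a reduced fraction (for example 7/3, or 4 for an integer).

B = (20, 18)

1. B_x = 20  [[BC ⟂ CD ⇒ 3x+2y-96=0] ∩ [|B−(17, 16)|²=13]]
2. B_y = 18  [[BC ⟂ CD ⇒ 3x+2y-96=0] ∩ [|B−(17, 16)|²=13]]
   so B = (20, 18)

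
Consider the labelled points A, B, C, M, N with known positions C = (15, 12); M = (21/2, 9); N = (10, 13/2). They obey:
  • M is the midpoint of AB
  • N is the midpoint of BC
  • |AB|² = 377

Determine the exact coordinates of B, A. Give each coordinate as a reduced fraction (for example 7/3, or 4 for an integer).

1. B_x = 5  [B = 2·N−C = 2·(10, 13/2)−(15, 12)]
2. B_y = 1  [B = 2·N−C = 2·(10, 13/2)−(15, 12)]
   so B = (5, 1)
3. A_x = 16  [A = 2·M−B = 2·(21/2, 9)−(5, 1)]
4. A_y = 17  [A = 2·M−B = 2·(21/2, 9)−(5, 1)]
   so A = (16, 17)

B = (5, 1)
A = (16, 17)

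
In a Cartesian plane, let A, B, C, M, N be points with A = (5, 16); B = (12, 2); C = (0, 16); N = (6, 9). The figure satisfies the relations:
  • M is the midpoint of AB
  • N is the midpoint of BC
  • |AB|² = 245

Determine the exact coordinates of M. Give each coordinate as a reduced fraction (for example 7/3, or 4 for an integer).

1. M_x = 17/2  [2·M = A+B = (5, 16)+(12, 2)]
2. M_y = 9  [2·M = A+B = (5, 16)+(12, 2)]
   so M = (17/2, 9)

M = (17/2, 9)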